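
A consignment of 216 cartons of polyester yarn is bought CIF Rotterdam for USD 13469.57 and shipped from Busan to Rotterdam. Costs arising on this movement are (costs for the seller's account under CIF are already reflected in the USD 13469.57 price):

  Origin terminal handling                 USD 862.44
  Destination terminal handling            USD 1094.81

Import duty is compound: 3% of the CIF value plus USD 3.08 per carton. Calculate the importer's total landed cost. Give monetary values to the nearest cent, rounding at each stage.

CIF: the seller pays costs through ocean freight and marine insurance to the destination port.
Already in the invoice (seller's account under CIF): origin terminal — exclude.
The CIF price already equals the CIF value: 13469.57
Ad valorem component: 13469.57 × 3% = 404.09
Specific component: 216 × 3.08 = 665.28
Import duty = 404.09 + 665.28 = 1069.37
Buyer bears: destination terminal 1094.81 + duty 1069.37 = 2164.18
Landed cost = invoice 13469.57 + 2164.18 = 15633.75

Total landed cost: USD 15633.75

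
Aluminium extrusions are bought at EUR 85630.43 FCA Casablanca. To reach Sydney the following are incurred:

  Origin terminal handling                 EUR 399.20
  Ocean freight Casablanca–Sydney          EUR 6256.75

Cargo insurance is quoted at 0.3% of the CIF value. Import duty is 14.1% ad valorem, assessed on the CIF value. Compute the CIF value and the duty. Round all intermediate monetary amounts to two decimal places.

CIF value: EUR 92564.07; import duty: EUR 13051.53

Let C be the CIF value. C = FCA price + pre-shipment costs + freight + 0.3% × C
C − 0.3% × C = 85630.43 + 399.20 + 6256.75
0.997 × C = 92286.38
C = 92286.38 / 0.997 = 92564.07
Insurance premium = 0.3% × 92564.07 = 277.69
Import duty = 92564.07 × 14.1% = 13051.53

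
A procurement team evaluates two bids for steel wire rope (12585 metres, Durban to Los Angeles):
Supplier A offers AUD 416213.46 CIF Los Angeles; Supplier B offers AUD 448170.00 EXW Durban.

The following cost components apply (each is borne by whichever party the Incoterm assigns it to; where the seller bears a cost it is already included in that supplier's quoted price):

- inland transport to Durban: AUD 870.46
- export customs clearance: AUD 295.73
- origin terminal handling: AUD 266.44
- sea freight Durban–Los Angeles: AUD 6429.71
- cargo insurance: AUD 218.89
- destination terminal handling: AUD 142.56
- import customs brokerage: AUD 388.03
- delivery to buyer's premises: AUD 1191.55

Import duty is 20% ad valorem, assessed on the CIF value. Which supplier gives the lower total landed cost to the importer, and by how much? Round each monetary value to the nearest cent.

Supplier A (CIF):
The CIF price already equals the CIF value: 416213.46
Import duty = 416213.46 × 20% = 83242.69
Buyer bears (A): 142.56 + 388.03 + 1191.55 = 1722.14
Landed cost (A) = invoice 416213.46 + 1722.14 + duty 83242.69 = 501178.29
Supplier B (EXW):
CIF value = EXW price + inland to port + export clearance + origin terminal + freight + insurance = 448170.00 + 870.46 + 295.73 + 266.44 + 6429.71 + 218.89 = 456251.23
Import duty = 456251.23 × 20% = 91250.25
Buyer bears (B): 870.46 + 295.73 + 266.44 + 6429.71 + 218.89 + 142.56 + 388.03 + 1191.55 = 9803.37
Landed cost (B) = invoice 448170.00 + 9803.37 + duty 91250.25 = 549223.62
Difference = |501178.29 − 549223.62| = 48045.33

Supplier A is cheaper by AUD 48045.33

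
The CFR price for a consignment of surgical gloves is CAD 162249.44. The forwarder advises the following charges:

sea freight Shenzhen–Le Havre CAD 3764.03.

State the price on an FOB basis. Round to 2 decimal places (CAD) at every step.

From CFR to FOB, the seller no longer bears: freight.
FOB price = 162249.44 − 3764.03 = 158485.41

FOB price: CAD 158485.41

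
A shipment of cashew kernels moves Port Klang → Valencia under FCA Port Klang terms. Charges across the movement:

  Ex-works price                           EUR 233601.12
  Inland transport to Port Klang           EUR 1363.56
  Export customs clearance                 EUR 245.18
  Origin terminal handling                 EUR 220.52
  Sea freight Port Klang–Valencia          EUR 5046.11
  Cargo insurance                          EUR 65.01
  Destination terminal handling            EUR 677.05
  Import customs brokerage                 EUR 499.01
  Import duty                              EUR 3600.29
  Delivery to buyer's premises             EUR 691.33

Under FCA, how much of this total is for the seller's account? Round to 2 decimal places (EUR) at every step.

FCA: the seller delivers export-cleared goods to the carrier; the buyer bears costs from that point.
Seller's account: goods 233601.12 + inland to port 1363.56 + export clearance 245.18 = 235209.86
Buyer's account: origin terminal 220.52 + freight 5046.11 + insurance 65.01 + destination terminal 677.05 + brokerage 499.01 + duty 3600.29 + delivery 691.33 = 10799.32

Seller's account: EUR 235209.86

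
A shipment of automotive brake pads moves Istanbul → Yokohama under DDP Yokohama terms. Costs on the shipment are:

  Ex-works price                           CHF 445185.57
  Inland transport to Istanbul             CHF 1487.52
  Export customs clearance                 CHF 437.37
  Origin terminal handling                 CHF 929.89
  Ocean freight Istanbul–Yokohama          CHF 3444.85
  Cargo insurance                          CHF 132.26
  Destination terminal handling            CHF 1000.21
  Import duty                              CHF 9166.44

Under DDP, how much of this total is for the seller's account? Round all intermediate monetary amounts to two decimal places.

DDP: the seller bears all costs including import duty.
Seller's account: goods 445185.57 + inland to port 1487.52 + export clearance 437.37 + origin terminal 929.89 + freight 3444.85 + insurance 132.26 + destination terminal 1000.21 + duty 9166.44 = 461784.11
Buyer's account: 0.00

Seller's account: CHF 461784.11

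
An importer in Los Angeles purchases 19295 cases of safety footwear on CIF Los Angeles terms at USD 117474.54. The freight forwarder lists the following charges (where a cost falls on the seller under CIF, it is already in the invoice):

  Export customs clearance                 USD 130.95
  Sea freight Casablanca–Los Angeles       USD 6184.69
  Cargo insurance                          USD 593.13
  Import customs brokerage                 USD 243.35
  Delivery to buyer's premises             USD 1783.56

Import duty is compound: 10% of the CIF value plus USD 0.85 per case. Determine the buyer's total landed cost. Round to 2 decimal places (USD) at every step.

CIF: the seller pays costs through ocean freight and marine insurance to the destination port.
Already in the invoice (seller's account under CIF): export clearance, freight, insurance — exclude.
The CIF price already equals the CIF value: 117474.54
Ad valorem component: 117474.54 × 10% = 11747.45
Specific component: 19295 × 0.85 = 16400.75
Import duty = 11747.45 + 16400.75 = 28148.20
Buyer bears: brokerage 243.35 + delivery 1783.56 + duty 28148.20 = 30175.11
Landed cost = invoice 117474.54 + 30175.11 = 147649.65

Total landed cost: USD 147649.65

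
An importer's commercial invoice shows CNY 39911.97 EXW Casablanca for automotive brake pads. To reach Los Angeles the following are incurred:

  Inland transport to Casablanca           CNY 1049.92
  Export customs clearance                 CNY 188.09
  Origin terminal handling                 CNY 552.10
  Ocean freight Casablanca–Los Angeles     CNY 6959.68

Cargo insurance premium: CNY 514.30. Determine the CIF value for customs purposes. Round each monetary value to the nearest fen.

CIF value: CNY 49176.06

CIF = EXW price + pre-shipment costs + freight + insurance
CIF = 39911.97 + 1049.92 + 188.09 + 552.10 + 6959.68 + 514.30 = 49176.06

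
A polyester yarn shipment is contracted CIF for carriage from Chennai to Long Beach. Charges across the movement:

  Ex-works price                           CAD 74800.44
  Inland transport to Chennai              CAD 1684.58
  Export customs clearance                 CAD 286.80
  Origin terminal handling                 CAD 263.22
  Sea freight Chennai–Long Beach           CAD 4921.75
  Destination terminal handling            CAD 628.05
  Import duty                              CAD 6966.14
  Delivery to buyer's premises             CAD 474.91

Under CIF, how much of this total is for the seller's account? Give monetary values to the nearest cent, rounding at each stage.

CIF: the seller pays costs through ocean freight and marine insurance to the destination port.
Seller's account: goods 74800.44 + inland to port 1684.58 + export clearance 286.80 + origin terminal 263.22 + freight 4921.75 = 81956.79
Buyer's account: destination terminal 628.05 + duty 6966.14 + delivery 474.91 = 8069.10

Seller's account: CAD 81956.79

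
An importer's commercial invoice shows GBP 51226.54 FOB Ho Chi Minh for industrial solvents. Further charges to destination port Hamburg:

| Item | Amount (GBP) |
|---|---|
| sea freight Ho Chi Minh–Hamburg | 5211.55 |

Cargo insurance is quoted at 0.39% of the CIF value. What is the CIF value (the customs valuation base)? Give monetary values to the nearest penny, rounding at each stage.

CIF value: GBP 56659.06

Let C be the CIF value. C = FOB price + freight + 0.39% × C
C − 0.39% × C = 51226.54 + 5211.55
0.9961 × C = 56438.09
C = 56438.09 / 0.9961 = 56659.06
Insurance premium = 0.39% × 56659.06 = 220.97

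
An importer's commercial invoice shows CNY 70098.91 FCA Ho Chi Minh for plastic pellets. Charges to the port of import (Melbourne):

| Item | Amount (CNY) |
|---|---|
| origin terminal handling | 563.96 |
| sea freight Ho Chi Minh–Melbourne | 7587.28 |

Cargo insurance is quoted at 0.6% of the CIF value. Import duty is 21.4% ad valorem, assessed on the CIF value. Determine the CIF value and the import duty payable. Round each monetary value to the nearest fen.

CIF value: CNY 78722.48; import duty: CNY 16846.61

Let C be the CIF value. C = FCA price + pre-shipment costs + freight + 0.6% × C
C − 0.6% × C = 70098.91 + 563.96 + 7587.28
0.994 × C = 78250.15
C = 78250.15 / 0.994 = 78722.48
Insurance premium = 0.6% × 78722.48 = 472.33
Import duty = 78722.48 × 21.4% = 16846.61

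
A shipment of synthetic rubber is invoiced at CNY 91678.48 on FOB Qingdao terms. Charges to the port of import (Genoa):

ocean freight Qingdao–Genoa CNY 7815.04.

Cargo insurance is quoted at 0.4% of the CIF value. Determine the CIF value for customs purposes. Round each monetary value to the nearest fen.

Let C be the CIF value. C = FOB price + freight + 0.4% × C
C − 0.4% × C = 91678.48 + 7815.04
0.996 × C = 99493.52
C = 99493.52 / 0.996 = 99893.09
Insurance premium = 0.4% × 99893.09 = 399.57

CIF value: CNY 99893.09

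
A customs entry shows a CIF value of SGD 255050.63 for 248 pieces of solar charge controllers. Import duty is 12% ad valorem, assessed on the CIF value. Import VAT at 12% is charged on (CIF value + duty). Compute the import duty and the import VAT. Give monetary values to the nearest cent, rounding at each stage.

Import duty = 255050.63 × 12% = 30606.08
VAT base = CIF + duty = 255050.63 + 30606.08 = 285656.71
Import VAT = 285656.71 × 12% = 34278.81

Import duty: SGD 30606.08; import VAT: SGD 34278.81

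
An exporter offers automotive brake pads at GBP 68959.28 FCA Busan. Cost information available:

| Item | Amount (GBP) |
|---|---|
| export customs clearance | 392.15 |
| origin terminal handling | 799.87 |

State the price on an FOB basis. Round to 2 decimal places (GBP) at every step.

Not relevant to the conversion: export clearance — on the seller under both FCA and FOB; already in the FCA price and stays in the FOB price.
From FCA to FOB, the seller additionally bears: origin terminal.
FOB price = 68959.28 + 799.87 = 69759.15

FOB price: GBP 69759.15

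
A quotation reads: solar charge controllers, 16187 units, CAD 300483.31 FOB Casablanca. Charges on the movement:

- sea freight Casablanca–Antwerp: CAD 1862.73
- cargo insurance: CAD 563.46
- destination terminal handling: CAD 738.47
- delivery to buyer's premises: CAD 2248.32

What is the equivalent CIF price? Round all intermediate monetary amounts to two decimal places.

CIF price: CAD 302909.50

Not relevant to the conversion: destination terminal, delivery — on the buyer under both terms; not part of either seller's price.
From FOB to CIF, the seller additionally bears: freight, insurance.
CIF price = 300483.31 + 1862.73 + 563.46 = 302909.50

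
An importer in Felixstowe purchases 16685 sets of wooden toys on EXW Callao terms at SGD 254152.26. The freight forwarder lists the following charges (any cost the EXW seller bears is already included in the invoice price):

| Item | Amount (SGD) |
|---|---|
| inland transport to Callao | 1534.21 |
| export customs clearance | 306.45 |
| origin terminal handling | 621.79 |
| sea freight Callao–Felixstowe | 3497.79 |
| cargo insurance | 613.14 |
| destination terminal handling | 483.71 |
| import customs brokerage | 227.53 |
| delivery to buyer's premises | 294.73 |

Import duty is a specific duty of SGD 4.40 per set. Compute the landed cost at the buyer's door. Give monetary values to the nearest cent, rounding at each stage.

EXW: the seller makes goods available at their premises; the buyer bears all onward costs.
CIF value = EXW price + inland to port + export clearance + origin terminal + freight + insurance = 254152.26 + 1534.21 + 306.45 + 621.79 + 3497.79 + 613.14 = 260725.64
Import duty = 16685 × 4.40 = 73414.00
Buyer bears: inland to port 1534.21 + export clearance 306.45 + origin terminal 621.79 + freight 3497.79 + insurance 613.14 + destination terminal 483.71 + brokerage 227.53 + delivery 294.73 + duty 73414.00 = 80993.35
Landed cost = invoice 254152.26 + 80993.35 = 335145.61

Total landed cost: SGD 335145.61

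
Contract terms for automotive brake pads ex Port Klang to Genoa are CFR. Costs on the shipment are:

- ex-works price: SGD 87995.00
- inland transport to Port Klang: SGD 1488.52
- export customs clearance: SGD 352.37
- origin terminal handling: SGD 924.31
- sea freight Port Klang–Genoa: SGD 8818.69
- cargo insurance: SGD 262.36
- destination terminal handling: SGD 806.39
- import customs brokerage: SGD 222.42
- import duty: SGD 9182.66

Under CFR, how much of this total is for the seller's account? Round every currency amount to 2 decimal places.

CFR: the seller pays costs through ocean freight to the destination port, but not insurance.
Seller's account: goods 87995.00 + inland to port 1488.52 + export clearance 352.37 + origin terminal 924.31 + freight 8818.69 = 99578.89
Buyer's account: insurance 262.36 + destination terminal 806.39 + brokerage 222.42 + duty 9182.66 = 10473.83

Seller's account: SGD 99578.89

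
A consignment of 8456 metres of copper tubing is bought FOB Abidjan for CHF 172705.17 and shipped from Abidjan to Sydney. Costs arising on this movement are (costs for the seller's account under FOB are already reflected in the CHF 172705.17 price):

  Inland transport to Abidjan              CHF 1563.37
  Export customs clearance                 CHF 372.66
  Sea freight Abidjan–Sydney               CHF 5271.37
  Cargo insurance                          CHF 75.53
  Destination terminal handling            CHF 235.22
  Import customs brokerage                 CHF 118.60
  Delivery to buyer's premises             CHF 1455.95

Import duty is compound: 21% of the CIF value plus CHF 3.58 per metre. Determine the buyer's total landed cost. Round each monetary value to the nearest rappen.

FOB: the seller bears costs until goods are on board at the origin port; the buyer bears freight, insurance and all costs thereafter.
Already in the invoice (seller's account under FOB): inland to port, export clearance — exclude.
CIF value = FOB price + freight + insurance = 172705.17 + 5271.37 + 75.53 = 178052.07
Ad valorem component: 178052.07 × 21% = 37390.93
Specific component: 8456 × 3.58 = 30272.48
Import duty = 37390.93 + 30272.48 = 67663.41
Buyer bears: freight 5271.37 + insurance 75.53 + destination terminal 235.22 + brokerage 118.60 + delivery 1455.95 + duty 67663.41 = 74820.08
Landed cost = invoice 172705.17 + 74820.08 = 247525.25

Total landed cost: CHF 247525.25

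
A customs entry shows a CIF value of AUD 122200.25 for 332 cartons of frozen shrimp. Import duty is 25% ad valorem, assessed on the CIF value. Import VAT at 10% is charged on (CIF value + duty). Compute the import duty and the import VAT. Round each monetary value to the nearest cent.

Import duty: AUD 30550.06; import VAT: AUD 15275.03

Import duty = 122200.25 × 25% = 30550.06
VAT base = CIF + duty = 122200.25 + 30550.06 = 152750.31
Import VAT = 152750.31 × 10% = 15275.03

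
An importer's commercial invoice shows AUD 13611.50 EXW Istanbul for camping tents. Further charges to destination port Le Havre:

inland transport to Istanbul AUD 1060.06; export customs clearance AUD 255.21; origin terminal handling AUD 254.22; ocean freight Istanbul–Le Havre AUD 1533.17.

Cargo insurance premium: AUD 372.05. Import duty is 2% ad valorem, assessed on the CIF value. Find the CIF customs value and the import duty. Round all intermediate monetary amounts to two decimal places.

CIF value: AUD 17086.21; import duty: AUD 341.72

CIF = EXW price + pre-shipment costs + freight + insurance
CIF = 13611.50 + 1060.06 + 255.21 + 254.22 + 1533.17 + 372.05 = 17086.21
Import duty = 17086.21 × 2% = 341.72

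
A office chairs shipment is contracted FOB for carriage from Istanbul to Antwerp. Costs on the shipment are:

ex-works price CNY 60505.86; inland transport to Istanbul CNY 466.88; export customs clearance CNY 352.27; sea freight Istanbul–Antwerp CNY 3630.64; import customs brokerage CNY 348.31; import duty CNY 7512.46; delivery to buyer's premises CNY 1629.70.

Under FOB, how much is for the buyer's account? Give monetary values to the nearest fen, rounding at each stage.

FOB: the seller bears costs until goods are on board at the origin port; the buyer bears freight, insurance and all costs thereafter.
Seller's account: goods 60505.86 + inland to port 466.88 + export clearance 352.27 = 61325.01
Buyer's account: freight 3630.64 + brokerage 348.31 + duty 7512.46 + delivery 1629.70 = 13121.11

Buyer's account: CNY 13121.11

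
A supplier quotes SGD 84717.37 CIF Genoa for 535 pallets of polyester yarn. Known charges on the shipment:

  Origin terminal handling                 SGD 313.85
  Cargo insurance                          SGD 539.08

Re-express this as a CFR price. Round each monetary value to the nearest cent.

CFR price: SGD 84178.29

Not relevant to the conversion: origin terminal — on the seller under both CIF and CFR; already in the CIF price and stays in the CFR price.
From CIF to CFR, the seller no longer bears: insurance.
CFR price = 84717.37 − 539.08 = 84178.29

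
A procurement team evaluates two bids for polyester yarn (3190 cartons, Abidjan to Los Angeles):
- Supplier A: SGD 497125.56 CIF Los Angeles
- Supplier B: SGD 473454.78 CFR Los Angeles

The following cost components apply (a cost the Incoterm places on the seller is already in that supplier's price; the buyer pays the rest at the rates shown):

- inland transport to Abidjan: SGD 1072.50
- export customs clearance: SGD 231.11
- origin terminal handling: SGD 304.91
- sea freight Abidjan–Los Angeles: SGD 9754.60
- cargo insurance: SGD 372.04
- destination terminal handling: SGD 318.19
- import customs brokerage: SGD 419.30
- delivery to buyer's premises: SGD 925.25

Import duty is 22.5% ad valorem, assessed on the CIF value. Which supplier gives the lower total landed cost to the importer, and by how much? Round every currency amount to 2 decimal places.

Supplier B is cheaper by SGD 28540.96

Supplier A (CIF):
The CIF price already equals the CIF value: 497125.56
Import duty = 497125.56 × 22.5% = 111853.25
Buyer bears (A): 318.19 + 419.30 + 925.25 = 1662.74
Landed cost (A) = invoice 497125.56 + 1662.74 + duty 111853.25 = 610641.55
Supplier B (CFR):
CIF value = CFR price + insurance = 473454.78 + 372.04 = 473826.82
Import duty = 473826.82 × 22.5% = 106611.03
Buyer bears (B): 372.04 + 318.19 + 419.30 + 925.25 = 2034.78
Landed cost (B) = invoice 473454.78 + 2034.78 + duty 106611.03 = 582100.59
Difference = |610641.55 − 582100.59| = 28540.96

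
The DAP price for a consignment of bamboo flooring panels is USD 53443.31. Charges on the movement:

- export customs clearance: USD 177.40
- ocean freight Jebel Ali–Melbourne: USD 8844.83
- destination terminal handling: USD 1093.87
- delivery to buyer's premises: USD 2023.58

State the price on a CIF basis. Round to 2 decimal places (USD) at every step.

Not relevant to the conversion: export clearance, freight — on the seller under both DAP and CIF; already in the DAP price and stays in the CIF price.
From DAP to CIF, the seller no longer bears: destination terminal, delivery.
CIF price = 53443.31 − 1093.87 − 2023.58 = 50325.86

CIF price: USD 50325.86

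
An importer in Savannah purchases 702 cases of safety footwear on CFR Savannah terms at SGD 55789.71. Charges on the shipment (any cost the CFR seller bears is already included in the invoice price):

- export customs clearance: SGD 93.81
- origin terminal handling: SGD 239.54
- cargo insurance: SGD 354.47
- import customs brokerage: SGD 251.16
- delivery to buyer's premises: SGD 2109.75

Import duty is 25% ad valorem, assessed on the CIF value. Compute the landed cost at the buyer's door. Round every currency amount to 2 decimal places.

Total landed cost: SGD 72541.14

CFR: the seller pays costs through ocean freight to the destination port, but not insurance.
Already in the invoice (seller's account under CFR): export clearance, origin terminal — exclude.
CIF value = CFR price + insurance = 55789.71 + 354.47 = 56144.18
Import duty = 56144.18 × 25% = 14036.05
Buyer bears: insurance 354.47 + brokerage 251.16 + delivery 2109.75 + duty 14036.05 = 16751.43
Landed cost = invoice 55789.71 + 16751.43 = 72541.14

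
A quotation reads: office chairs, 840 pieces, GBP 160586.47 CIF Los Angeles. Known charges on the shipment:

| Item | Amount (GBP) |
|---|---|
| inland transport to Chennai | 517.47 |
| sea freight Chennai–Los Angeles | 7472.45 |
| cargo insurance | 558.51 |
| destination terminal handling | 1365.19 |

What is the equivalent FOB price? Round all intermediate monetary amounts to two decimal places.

FOB price: GBP 152555.51

Not relevant to the conversion: inland to port — on the seller under both CIF and FOB; already in the CIF price and stays in the FOB price. destination terminal — on the buyer under both terms; not part of either seller's price.
From CIF to FOB, the seller no longer bears: freight, insurance.
FOB price = 160586.47 − 7472.45 − 558.51 = 152555.51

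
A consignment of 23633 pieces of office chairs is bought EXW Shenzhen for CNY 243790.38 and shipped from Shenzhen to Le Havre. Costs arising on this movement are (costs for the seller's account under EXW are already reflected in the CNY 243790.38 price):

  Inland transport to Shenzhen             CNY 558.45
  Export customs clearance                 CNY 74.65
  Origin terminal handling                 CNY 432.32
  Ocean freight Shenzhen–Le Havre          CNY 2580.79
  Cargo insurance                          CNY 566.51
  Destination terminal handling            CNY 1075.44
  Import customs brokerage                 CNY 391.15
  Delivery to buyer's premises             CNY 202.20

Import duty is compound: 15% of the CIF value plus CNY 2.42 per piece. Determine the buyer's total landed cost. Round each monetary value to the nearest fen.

Total landed cost: CNY 344064.22

EXW: the seller makes goods available at their premises; the buyer bears all onward costs.
CIF value = EXW price + inland to port + export clearance + origin terminal + freight + insurance = 243790.38 + 558.45 + 74.65 + 432.32 + 2580.79 + 566.51 = 248003.10
Ad valorem component: 248003.10 × 15% = 37200.47
Specific component: 23633 × 2.42 = 57191.86
Import duty = 37200.47 + 57191.86 = 94392.33
Buyer bears: inland to port 558.45 + export clearance 74.65 + origin terminal 432.32 + freight 2580.79 + insurance 566.51 + destination terminal 1075.44 + brokerage 391.15 + delivery 202.20 + duty 94392.33 = 100273.84
Landed cost = invoice 243790.38 + 100273.84 = 344064.22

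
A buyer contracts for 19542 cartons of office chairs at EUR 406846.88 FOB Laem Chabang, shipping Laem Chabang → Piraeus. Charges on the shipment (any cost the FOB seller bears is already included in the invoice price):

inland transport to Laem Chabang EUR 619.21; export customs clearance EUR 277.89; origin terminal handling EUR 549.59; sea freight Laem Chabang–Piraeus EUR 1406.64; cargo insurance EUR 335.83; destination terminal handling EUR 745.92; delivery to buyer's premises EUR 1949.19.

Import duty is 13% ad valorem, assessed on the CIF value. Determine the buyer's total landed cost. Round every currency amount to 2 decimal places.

FOB: the seller bears costs until goods are on board at the origin port; the buyer bears freight, insurance and all costs thereafter.
Already in the invoice (seller's account under FOB): inland to port, export clearance, origin terminal — exclude.
CIF value = FOB price + freight + insurance = 406846.88 + 1406.64 + 335.83 = 408589.35
Import duty = 408589.35 × 13% = 53116.62
Buyer bears: freight 1406.64 + insurance 335.83 + destination terminal 745.92 + delivery 1949.19 + duty 53116.62 = 57554.20
Landed cost = invoice 406846.88 + 57554.20 = 464401.08

Total landed cost: EUR 464401.08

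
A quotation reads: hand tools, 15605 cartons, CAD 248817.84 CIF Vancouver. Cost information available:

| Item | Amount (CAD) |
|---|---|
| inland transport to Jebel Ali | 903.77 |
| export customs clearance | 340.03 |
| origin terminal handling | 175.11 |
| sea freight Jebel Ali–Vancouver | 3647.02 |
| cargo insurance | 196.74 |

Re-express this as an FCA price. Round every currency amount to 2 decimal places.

Not relevant to the conversion: export clearance, inland to port — on the seller under both CIF and FCA; already in the CIF price and stays in the FCA price.
From CIF to FCA, the seller no longer bears: origin terminal, freight, insurance.
FCA price = 248817.84 − 175.11 − 3647.02 − 196.74 = 244798.97

FCA price: CAD 244798.97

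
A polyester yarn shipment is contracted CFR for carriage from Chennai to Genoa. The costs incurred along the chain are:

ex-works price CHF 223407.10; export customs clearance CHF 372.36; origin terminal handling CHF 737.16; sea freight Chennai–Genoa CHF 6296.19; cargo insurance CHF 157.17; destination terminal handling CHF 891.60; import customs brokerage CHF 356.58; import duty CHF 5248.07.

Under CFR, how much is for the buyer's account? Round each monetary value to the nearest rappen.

CFR: the seller pays costs through ocean freight to the destination port, but not insurance.
Seller's account: goods 223407.10 + export clearance 372.36 + origin terminal 737.16 + freight 6296.19 = 230812.81
Buyer's account: insurance 157.17 + destination terminal 891.60 + brokerage 356.58 + duty 5248.07 = 6653.42

Buyer's account: CHF 6653.42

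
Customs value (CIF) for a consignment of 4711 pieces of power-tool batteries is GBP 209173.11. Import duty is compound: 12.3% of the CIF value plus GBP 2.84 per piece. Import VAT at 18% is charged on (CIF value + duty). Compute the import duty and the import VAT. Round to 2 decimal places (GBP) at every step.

Import duty: GBP 39107.53; import VAT: GBP 44690.52

Ad valorem component: 209173.11 × 12.3% = 25728.29
Specific component: 4711 × 2.84 = 13379.24
Import duty = 25728.29 + 13379.24 = 39107.53
VAT base = CIF + duty = 209173.11 + 39107.53 = 248280.64
Import VAT = 248280.64 × 18% = 44690.52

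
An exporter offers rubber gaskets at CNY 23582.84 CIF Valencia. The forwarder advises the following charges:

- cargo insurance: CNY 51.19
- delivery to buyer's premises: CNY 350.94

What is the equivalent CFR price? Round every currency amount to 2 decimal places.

CFR price: CNY 23531.65

Not relevant to the conversion: delivery — on the buyer under both terms; not part of either seller's price.
From CIF to CFR, the seller no longer bears: insurance.
CFR price = 23582.84 − 51.19 = 23531.65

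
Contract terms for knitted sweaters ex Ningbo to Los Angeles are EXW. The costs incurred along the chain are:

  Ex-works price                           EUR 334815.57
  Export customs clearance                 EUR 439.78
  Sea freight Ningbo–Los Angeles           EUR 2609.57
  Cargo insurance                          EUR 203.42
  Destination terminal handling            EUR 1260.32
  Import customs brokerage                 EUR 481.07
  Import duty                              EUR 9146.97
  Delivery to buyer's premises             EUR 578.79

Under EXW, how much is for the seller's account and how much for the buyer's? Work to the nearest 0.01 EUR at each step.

Seller: EUR 334815.57; buyer: EUR 14719.92

EXW: the seller makes goods available at their premises; the buyer bears all onward costs.
Seller's account: goods 334815.57 = 334815.57
Buyer's account: export clearance 439.78 + freight 2609.57 + insurance 203.42 + destination terminal 1260.32 + brokerage 481.07 + duty 9146.97 + delivery 578.79 = 14719.92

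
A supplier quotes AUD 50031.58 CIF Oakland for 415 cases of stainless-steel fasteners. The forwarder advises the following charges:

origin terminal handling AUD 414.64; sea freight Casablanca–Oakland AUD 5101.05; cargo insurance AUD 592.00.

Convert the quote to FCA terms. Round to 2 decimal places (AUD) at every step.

FCA price: AUD 43923.89

From CIF to FCA, the seller no longer bears: origin terminal, freight, insurance.
FCA price = 50031.58 − 414.64 − 5101.05 − 592.00 = 43923.89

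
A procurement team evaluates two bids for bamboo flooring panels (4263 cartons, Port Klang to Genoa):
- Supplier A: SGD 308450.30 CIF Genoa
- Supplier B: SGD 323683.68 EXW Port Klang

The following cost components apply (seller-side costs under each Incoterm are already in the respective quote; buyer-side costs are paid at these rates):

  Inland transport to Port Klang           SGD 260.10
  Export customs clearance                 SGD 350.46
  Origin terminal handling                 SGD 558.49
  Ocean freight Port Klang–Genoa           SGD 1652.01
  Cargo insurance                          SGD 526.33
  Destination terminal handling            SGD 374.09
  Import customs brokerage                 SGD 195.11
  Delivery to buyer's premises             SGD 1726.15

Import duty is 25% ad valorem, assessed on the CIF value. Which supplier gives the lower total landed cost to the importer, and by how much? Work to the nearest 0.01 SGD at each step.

Supplier A (CIF):
The CIF price already equals the CIF value: 308450.30
Import duty = 308450.30 × 25% = 77112.58
Buyer bears (A): 374.09 + 195.11 + 1726.15 = 2295.35
Landed cost (A) = invoice 308450.30 + 2295.35 + duty 77112.58 = 387858.23
Supplier B (EXW):
CIF value = EXW price + inland to port + export clearance + origin terminal + freight + insurance = 323683.68 + 260.10 + 350.46 + 558.49 + 1652.01 + 526.33 = 327031.07
Import duty = 327031.07 × 25% = 81757.77
Buyer bears (B): 260.10 + 350.46 + 558.49 + 1652.01 + 526.33 + 374.09 + 195.11 + 1726.15 = 5642.74
Landed cost (B) = invoice 323683.68 + 5642.74 + duty 81757.77 = 411084.19
Difference = |387858.23 − 411084.19| = 23225.96

Supplier A is cheaper by SGD 23225.96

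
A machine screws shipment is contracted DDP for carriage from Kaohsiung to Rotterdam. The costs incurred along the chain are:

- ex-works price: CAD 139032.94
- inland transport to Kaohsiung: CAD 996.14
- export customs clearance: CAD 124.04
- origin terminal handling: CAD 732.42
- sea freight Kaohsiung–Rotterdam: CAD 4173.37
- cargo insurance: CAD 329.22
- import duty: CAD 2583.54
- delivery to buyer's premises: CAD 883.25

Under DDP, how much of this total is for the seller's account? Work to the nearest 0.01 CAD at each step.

DDP: the seller bears all costs including import duty.
Seller's account: goods 139032.94 + inland to port 996.14 + export clearance 124.04 + origin terminal 732.42 + freight 4173.37 + insurance 329.22 + duty 2583.54 + delivery 883.25 = 148854.92
Buyer's account: 0.00

Seller's account: CAD 148854.92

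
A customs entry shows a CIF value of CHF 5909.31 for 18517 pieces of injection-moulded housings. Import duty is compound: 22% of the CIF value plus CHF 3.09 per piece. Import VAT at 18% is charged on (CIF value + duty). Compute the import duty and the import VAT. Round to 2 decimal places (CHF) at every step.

Ad valorem component: 5909.31 × 22% = 1300.05
Specific component: 18517 × 3.09 = 57217.53
Import duty = 1300.05 + 57217.53 = 58517.58
VAT base = CIF + duty = 5909.31 + 58517.58 = 64426.89
Import VAT = 64426.89 × 18% = 11596.84

Import duty: CHF 58517.58; import VAT: CHF 11596.84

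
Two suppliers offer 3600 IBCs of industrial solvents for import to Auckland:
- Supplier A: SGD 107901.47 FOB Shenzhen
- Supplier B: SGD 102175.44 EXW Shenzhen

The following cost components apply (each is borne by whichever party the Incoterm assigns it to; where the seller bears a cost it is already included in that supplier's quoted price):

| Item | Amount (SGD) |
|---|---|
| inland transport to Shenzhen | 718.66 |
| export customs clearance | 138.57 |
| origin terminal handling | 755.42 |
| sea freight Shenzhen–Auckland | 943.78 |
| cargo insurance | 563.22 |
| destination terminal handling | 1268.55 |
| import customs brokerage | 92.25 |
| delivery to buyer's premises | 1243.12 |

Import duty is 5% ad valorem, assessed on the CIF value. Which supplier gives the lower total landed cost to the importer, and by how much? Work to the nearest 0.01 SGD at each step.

Supplier A (FOB):
CIF value = FOB price + freight + insurance = 107901.47 + 943.78 + 563.22 = 109408.47
Import duty = 109408.47 × 5% = 5470.42
Buyer bears (A): 943.78 + 563.22 + 1268.55 + 92.25 + 1243.12 = 4110.92
Landed cost (A) = invoice 107901.47 + 4110.92 + duty 5470.42 = 117482.81
Supplier B (EXW):
CIF value = EXW price + inland to port + export clearance + origin terminal + freight + insurance = 102175.44 + 718.66 + 138.57 + 755.42 + 943.78 + 563.22 = 105295.09
Import duty = 105295.09 × 5% = 5264.75
Buyer bears (B): 718.66 + 138.57 + 755.42 + 943.78 + 563.22 + 1268.55 + 92.25 + 1243.12 = 5723.57
Landed cost (B) = invoice 102175.44 + 5723.57 + duty 5264.75 = 113163.76
Difference = |117482.81 − 113163.76| = 4319.05

Supplier B is cheaper by SGD 4319.05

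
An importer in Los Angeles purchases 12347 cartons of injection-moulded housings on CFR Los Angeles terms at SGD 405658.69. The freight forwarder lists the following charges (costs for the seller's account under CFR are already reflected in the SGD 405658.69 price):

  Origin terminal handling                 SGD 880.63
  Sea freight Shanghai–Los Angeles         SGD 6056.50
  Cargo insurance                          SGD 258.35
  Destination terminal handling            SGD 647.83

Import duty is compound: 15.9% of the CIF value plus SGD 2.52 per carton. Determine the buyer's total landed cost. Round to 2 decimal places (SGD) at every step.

Total landed cost: SGD 502220.12

CFR: the seller pays costs through ocean freight to the destination port, but not insurance.
Already in the invoice (seller's account under CFR): origin terminal, freight — exclude.
CIF value = CFR price + insurance = 405658.69 + 258.35 = 405917.04
Ad valorem component: 405917.04 × 15.9% = 64540.81
Specific component: 12347 × 2.52 = 31114.44
Import duty = 64540.81 + 31114.44 = 95655.25
Buyer bears: insurance 258.35 + destination terminal 647.83 + duty 95655.25 = 96561.43
Landed cost = invoice 405658.69 + 96561.43 = 502220.12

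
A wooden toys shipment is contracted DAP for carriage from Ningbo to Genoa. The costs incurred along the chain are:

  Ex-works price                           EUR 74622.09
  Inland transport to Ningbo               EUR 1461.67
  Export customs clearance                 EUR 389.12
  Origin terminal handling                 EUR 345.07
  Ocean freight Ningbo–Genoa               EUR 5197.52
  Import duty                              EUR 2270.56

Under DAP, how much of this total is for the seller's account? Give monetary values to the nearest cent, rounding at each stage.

DAP: the seller bears all costs to the named destination except import duty and clearance.
Seller's account: goods 74622.09 + inland to port 1461.67 + export clearance 389.12 + origin terminal 345.07 + freight 5197.52 = 82015.47
Buyer's account: duty 2270.56 = 2270.56

Seller's account: EUR 82015.47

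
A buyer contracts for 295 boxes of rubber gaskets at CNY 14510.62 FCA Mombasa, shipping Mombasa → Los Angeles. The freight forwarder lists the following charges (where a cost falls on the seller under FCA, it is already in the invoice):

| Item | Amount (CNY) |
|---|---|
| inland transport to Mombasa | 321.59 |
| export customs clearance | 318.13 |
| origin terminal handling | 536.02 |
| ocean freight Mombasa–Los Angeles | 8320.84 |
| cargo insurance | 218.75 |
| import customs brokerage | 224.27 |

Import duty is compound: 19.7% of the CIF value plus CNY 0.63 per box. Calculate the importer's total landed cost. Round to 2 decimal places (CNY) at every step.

FCA: the seller delivers export-cleared goods to the carrier; the buyer bears costs from that point.
Already in the invoice (seller's account under FCA): inland to port, export clearance — exclude.
CIF value = FCA price + origin terminal + freight + insurance = 14510.62 + 536.02 + 8320.84 + 218.75 = 23586.23
Ad valorem component: 23586.23 × 19.7% = 4646.49
Specific component: 295 × 0.63 = 185.85
Import duty = 4646.49 + 185.85 = 4832.34
Buyer bears: origin terminal 536.02 + freight 8320.84 + insurance 218.75 + brokerage 224.27 + duty 4832.34 = 14132.22
Landed cost = invoice 14510.62 + 14132.22 = 28642.84

Total landed cost: CNY 28642.84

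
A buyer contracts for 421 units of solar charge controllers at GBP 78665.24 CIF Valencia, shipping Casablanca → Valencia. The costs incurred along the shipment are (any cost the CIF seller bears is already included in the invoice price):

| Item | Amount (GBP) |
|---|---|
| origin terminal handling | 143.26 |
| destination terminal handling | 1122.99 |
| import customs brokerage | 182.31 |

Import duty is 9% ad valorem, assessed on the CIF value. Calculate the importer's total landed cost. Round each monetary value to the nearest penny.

CIF: the seller pays costs through ocean freight and marine insurance to the destination port.
Already in the invoice (seller's account under CIF): origin terminal — exclude.
The CIF price already equals the CIF value: 78665.24
Import duty = 78665.24 × 9% = 7079.87
Buyer bears: destination terminal 1122.99 + brokerage 182.31 + duty 7079.87 = 8385.17
Landed cost = invoice 78665.24 + 8385.17 = 87050.41

Total landed cost: GBP 87050.41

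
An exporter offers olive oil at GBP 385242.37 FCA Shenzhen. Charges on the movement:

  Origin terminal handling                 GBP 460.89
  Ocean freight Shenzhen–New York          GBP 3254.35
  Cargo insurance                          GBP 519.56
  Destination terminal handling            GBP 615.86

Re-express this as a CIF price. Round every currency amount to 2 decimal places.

CIF price: GBP 389477.17

Not relevant to the conversion: destination terminal — on the buyer under both terms; not part of either seller's price.
From FCA to CIF, the seller additionally bears: origin terminal, freight, insurance.
CIF price = 385242.37 + 460.89 + 3254.35 + 519.56 = 389477.17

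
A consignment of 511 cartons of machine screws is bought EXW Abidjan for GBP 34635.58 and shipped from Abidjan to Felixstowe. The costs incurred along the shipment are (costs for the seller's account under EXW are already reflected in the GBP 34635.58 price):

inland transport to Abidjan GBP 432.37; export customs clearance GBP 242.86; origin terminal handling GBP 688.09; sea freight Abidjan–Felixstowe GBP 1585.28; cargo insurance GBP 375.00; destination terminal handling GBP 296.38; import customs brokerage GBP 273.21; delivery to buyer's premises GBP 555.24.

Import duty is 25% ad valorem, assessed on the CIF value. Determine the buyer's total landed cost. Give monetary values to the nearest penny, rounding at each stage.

EXW: the seller makes goods available at their premises; the buyer bears all onward costs.
CIF value = EXW price + inland to port + export clearance + origin terminal + freight + insurance = 34635.58 + 432.37 + 242.86 + 688.09 + 1585.28 + 375.00 = 37959.18
Import duty = 37959.18 × 25% = 9489.80
Buyer bears: inland to port 432.37 + export clearance 242.86 + origin terminal 688.09 + freight 1585.28 + insurance 375.00 + destination terminal 296.38 + brokerage 273.21 + delivery 555.24 + duty 9489.80 = 13938.23
Landed cost = invoice 34635.58 + 13938.23 = 48573.81

Total landed cost: GBP 48573.81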